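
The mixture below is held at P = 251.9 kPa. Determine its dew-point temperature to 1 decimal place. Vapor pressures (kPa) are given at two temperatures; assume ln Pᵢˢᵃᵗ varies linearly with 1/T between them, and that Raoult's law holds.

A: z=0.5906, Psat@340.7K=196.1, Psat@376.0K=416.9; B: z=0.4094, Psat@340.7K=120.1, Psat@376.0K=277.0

Dew-point temperature: Σzᵢ·P/Pᵢˢᵃᵗ(T) = 1. Interpolate ln Pᵢˢᵃᵗ = aᵢ + bᵢ/T.
  T = 340.7 K: ΣzᵢP/Pᵢˢᵃᵗ = 1.6173
  T = 376.0 K: ΣzᵢP/Pᵢˢᵃᵗ = 0.7292
  T = 358.4 K: ΣzᵢP/Pᵢˢᵃᵗ = 1.0634
  T = 367.2 K: ΣzᵢP/Pᵢˢᵃᵗ = 0.8766
  T = 362.8 K: ΣzᵢP/Pᵢˢᵃᵗ = 0.9643
  T = 360.6 K: ΣzᵢP/Pᵢˢᵃᵗ = 1.0124
Interpolating between 360.6 K and 362.8 K gives T ≈ 361.2 K.

T = 361.2 K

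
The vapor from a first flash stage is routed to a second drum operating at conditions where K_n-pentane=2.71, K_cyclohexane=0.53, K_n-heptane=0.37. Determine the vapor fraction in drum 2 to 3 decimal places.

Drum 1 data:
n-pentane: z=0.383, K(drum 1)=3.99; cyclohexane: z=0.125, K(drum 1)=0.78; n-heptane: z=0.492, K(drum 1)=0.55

V/F (drum 2) = 0.505

Drum 1:
Iterate (Newton) starting at ψ₁ = 0.53:
  ψ₁ = 0.530: g = 0.1212, g' = -0.692 → ψ₁ = 0.705
  ψ₁ = 0.705: g = 0.0116, g' = -0.577 → ψ₁ = 0.725
Converged at ψ₁ = 0.725.
Drum-1 compositions:
  n-pentane: x = 0.121, y = 0.482
  cyclohexane: x = 0.149, y = 0.116
  n-heptane: x = 0.730, y = 0.402
Drum-2 feed = drum-1 vapor: z₂ = (0.4823, 0.1160, 0.4017).
Drum 2:
Rachford–Rice: g(ψ₂) = Σ zᵢ(Kᵢ−1)/(1+ψ₂(Kᵢ−1)) = 0.
Check two-phase: ΣzᵢKᵢ = 1.517 > 1 and Σzᵢ/Kᵢ = 1.483 > 1, so g(0) = 0.517 > 0 and g(1) = -0.483 < 0.
Newton–Raphson from ψ₂ = 0.62:
  ψ₂ = 0.620: g = -0.0920, g' = -0.813 → ψ₂ = 0.507
  ψ₂ = 0.507: g = -0.0016, g' = -0.793 → ψ₂ = 0.505
Converged at ψ₂ = 0.505.
  n-pentane: x = 0.259, y = 0.701
  cyclohexane: x = 0.152, y = 0.081
  n-heptane: x = 0.589, y = 0.218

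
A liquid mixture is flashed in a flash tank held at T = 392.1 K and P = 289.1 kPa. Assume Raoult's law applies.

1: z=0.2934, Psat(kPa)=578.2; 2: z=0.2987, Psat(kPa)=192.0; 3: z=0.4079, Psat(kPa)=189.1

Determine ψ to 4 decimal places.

Raoult's law: Kᵢ = Pᵢˢᵃᵗ/P = Pᵢˢᵃᵗ/289.1.
  K_1 = 578.2/289.1 = 2.000000, K_2 = 192.0/289.1 = 0.664130, K_3 = 189.1/289.1 = 0.654099
Let ψ = V/F and solve Σ zᵢ(Kᵢ−1)/(1+ψ(Kᵢ−1)) = 0.
Feasibility: ΣzᵢKᵢ = 1.0520, Σzᵢ/Kᵢ = 1.2201 — both > 1, two phases present.
Newton–Raphson from ψ = 0.61:
  ψ = 0.6100: g = -0.12276, g' = -0.2449 → ψ = 0.1087
  ψ = 0.1087: g = 0.01391, g' = -0.3277 → ψ = 0.1511
  ψ = 0.1511: g = 0.00032, g' = -0.3132 → ψ = 0.1521
Converged at ψ = 0.1521.

ψ = 0.1521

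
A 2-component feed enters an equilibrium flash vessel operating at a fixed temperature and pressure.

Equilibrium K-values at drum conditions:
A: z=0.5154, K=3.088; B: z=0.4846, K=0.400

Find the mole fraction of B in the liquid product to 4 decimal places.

x_B = 0.7768

Let ψ = V/F and solve Σ zᵢ(Kᵢ−1)/(1+ψ(Kᵢ−1)) = 0.
g(0) = ΣzᵢKᵢ − 1 = 0.7854 and g(1) = 1 − Σzᵢ/Kᵢ = -0.3784, so a root lies in (0, 1).
Iterate (Newton) starting at ψ = 0.51:
  ψ = 0.5100: g = 0.10221, g' = -0.8892 → ψ = 0.6249
  ψ = 0.6249: g = 0.00171, g' = -0.8695 → ψ = 0.6269
Converged at ψ = 0.6269.
Compositions from xᵢ = zᵢ/(1+ψ(Kᵢ−1)), yᵢ = Kᵢxᵢ:
  A: x = 0.2232, y = 0.6893
  B: x = 0.7768, y = 0.3107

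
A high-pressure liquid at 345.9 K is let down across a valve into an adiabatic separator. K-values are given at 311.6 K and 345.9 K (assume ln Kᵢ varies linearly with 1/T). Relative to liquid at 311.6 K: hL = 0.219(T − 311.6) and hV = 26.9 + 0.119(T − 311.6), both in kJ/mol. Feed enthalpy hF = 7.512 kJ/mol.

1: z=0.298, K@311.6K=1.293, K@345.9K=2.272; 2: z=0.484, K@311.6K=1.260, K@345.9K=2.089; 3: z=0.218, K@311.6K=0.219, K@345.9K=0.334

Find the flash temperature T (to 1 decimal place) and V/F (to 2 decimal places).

Adiabatic flash: solve Rachford–Rice at each trial T, then check hF = ψ·hV(T) + (1−ψ)·hL(T).
  T = 311.6 K: K = (1.293, 1.260, 0.219), RR gives ψ = 0.201, H_out = 5.417 kJ/mol
  T = 345.9 K: K = (2.272, 2.089, 0.334), RR gives ψ = 0.985, H_out = 30.640 kJ/mol
  T = 328.8 K: K = (1.741, 1.645, 0.274), RR gives ψ = 0.756, H_out = 22.808 kJ/mol
  T = 320.2 K: K = (1.506, 1.445, 0.246), RR gives ψ = 0.571, H_out = 16.741 kJ/mol
  T = 315.9 K: K = (1.397, 1.351, 0.232), RR gives ψ = 0.426, H_out = 12.219 kJ/mol
  T = 313.8 K: K = (1.346, 1.306, 0.226), RR gives ψ = 0.330, H_out = 9.299 kJ/mol
  T = 312.7 K: K = (1.319, 1.283, 0.222), RR gives ψ = 0.270, H_out = 7.486 kJ/mol
Linear interpolation between T = 312.7 (H_out = 7.486) and T = 313.8 (H_out = 9.299) on hF = 7.512 gives T ≈ 312.7 K, at which ψ = 0.27.

T = 312.7 K, V/F = 0.27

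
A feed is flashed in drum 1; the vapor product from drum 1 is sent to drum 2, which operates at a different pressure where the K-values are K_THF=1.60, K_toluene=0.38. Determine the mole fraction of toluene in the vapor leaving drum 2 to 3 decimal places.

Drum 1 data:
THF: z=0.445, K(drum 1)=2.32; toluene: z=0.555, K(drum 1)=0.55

y_toluene (drum 2) = 0.187

Drum 1:
Let ψ₁ = V/F and solve Σ zᵢ(Kᵢ−1)/(1+ψ₁(Kᵢ−1)) = 0.
Check two-phase: ΣzᵢKᵢ = 1.338 > 1 and Σzᵢ/Kᵢ = 1.201 > 1, so g(0) = 0.338 > 0 and g(1) = -0.201 < 0.
Binary case is linear: z₁(K₁−1)(1+ψ₁(K₂−1)) + z₂(K₂−1)(1+ψ₁(K₁−1)) = 0
⇒ ψ₁ = [z₁(K₁−1)+z₂(K₂−1)] / [−(K₁−1)(K₂−1)] = 0.3376/0.5940 = 0.568
Drum-1 compositions:
  THF: x = 0.254, y = 0.590
  toluene: x = 0.746, y = 0.410
Drum-2 feed = drum-1 vapor: z₂ = (0.5898, 0.4102).
Drum 2:
Let ψ₂ = V/F and solve Σ zᵢ(Kᵢ−1)/(1+ψ₂(Kᵢ−1)) = 0.
Check two-phase: ΣzᵢKᵢ = 1.100 > 1 and Σzᵢ/Kᵢ = 1.448 > 1, so g(0) = 0.100 > 0 and g(1) = -0.448 < 0.
Iterate (Newton) starting at ψ₂ = 0.5:
  ψ₂ = 0.500: g = -0.0963, g' = -0.457 → ψ₂ = 0.289
  ψ₂ = 0.289: g = -0.0083, g' = -0.388 → ψ₂ = 0.268
Converged at ψ₂ = 0.268.
  THF: x = 0.508, y = 0.813
  toluene: x = 0.492, y = 0.187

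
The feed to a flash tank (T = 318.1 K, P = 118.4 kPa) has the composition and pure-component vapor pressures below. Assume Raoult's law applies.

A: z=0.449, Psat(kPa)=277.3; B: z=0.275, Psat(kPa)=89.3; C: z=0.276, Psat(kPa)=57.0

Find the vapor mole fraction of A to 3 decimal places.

Raoult's law: Kᵢ = Pᵢˢᵃᵗ/P = Pᵢˢᵃᵗ/118.4.
  K_A = 277.3/118.4 = 2.34206, K_B = 89.3/118.4 = 0.75422, K_C = 57.0/118.4 = 0.48142
Material balance + equilibrium reduce to Σ zᵢ(Kᵢ−1)/(1+ψ(Kᵢ−1)) = 0.
Check two-phase: ΣzᵢKᵢ = 1.392 > 1 and Σzᵢ/Kᵢ = 1.130 > 1, so g(0) = 0.392 > 0 and g(1) = -0.130 < 0.
Newton iteration, ψ⁰ = 0.5:
  ψ = 0.500: g = 0.0903, g' = -0.446 → ψ = 0.702
  ψ = 0.702: g = 0.0034, g' = -0.422 → ψ = 0.710
Converged at ψ = 0.710.
Compositions from xᵢ = zᵢ/(1+ψ(Kᵢ−1)), yᵢ = Kᵢxᵢ:
  A: x = 0.230, y = 0.538
  B: x = 0.333, y = 0.251
  C: x = 0.437, y = 0.210

y_A = 0.538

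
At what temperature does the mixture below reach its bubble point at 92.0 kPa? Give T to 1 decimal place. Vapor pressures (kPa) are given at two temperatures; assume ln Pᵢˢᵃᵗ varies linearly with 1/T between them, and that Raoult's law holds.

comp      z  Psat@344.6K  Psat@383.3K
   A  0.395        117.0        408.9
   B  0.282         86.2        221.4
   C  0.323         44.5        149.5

T = 347.0 K

Bubble-point temperature: ΣzᵢPᵢˢᵃᵗ(T) = P. Interpolate ln Pᵢˢᵃᵗ = aᵢ + bᵢ/T.
  T = 344.6 K: ΣzᵢPᵢˢᵃᵗ = 84.90 kPa
  T = 383.3 K: ΣzᵢPᵢˢᵃᵗ = 272.24 kPa
  T = 364.0 K: ΣzᵢPᵢˢᵃᵗ = 156.71 kPa
  T = 354.3 K: ΣzᵢPᵢˢᵃᵗ = 116.24 kPa
  T = 349.5 K: ΣzᵢPᵢˢᵃᵗ = 99.70 kPa
  T = 347.1 K: ΣzᵢPᵢˢᵃᵗ = 92.20 kPa
Interpolating between 344.6 K and 347.1 K gives T ≈ 347.0 K.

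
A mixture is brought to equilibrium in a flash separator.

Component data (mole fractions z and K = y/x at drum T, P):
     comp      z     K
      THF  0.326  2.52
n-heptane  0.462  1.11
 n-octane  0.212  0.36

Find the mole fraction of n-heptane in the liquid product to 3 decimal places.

x_n-heptane = 0.425

Rachford–Rice: g(ψ) = Σ zᵢ(Kᵢ−1)/(1+ψ(Kᵢ−1)) = 0.
g(0) = ΣzᵢKᵢ − 1 = 0.411 and g(1) = 1 − Σzᵢ/Kᵢ = -0.134, so a root lies in (0, 1).
Newton–Raphson from ψ = 0.5:
  ψ = 0.500: g = 0.1302, g' = -0.436 → ψ = 0.799
  ψ = 0.799: g = -0.0070, g' = -0.522 → ψ = 0.785
Converged at ψ = 0.785.
Compositions from xᵢ = zᵢ/(1+ψ(Kᵢ−1)), yᵢ = Kᵢxᵢ:
  THF: x = 0.149, y = 0.375
  n-heptane: x = 0.425, y = 0.472
  n-octane: x = 0.426, y = 0.153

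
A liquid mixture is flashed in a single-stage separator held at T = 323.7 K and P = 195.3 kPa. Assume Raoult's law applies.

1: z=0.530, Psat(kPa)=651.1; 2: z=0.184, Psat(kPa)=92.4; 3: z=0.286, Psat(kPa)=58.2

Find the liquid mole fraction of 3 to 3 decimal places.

Raoult's law: Kᵢ = Pᵢˢᵃᵗ/P = Pᵢˢᵃᵗ/195.3.
  K_1 = 651.1/195.3 = 3.33385, K_2 = 92.4/195.3 = 0.47312, K_3 = 58.2/195.3 = 0.29800
Material balance + equilibrium reduce to Σ zᵢ(Kᵢ−1)/(1+ψ(Kᵢ−1)) = 0.
Feasibility: ΣzᵢKᵢ = 1.939, Σzᵢ/Kᵢ = 1.508 — both > 1, two phases present.
Iterate (Newton) starting at ψ = 0.44:
  ψ = 0.440: g = 0.1936, g' = -1.084 → ψ = 0.619
  ψ = 0.619: g = 0.0076, g' = -1.036 → ψ = 0.626
Converged at ψ = 0.626.
Compositions from xᵢ = zᵢ/(1+ψ(Kᵢ−1)), yᵢ = Kᵢxᵢ:
  1: x = 0.215, y = 0.718
  2: x = 0.275, y = 0.130
  3: x = 0.510, y = 0.152

x_3 = 0.510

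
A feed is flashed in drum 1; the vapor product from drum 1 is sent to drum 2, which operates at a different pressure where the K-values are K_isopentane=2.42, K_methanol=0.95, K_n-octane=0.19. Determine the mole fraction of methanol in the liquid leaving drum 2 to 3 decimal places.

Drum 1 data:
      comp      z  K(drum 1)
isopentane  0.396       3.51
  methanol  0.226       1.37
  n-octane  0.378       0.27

Drum 1:
Material balance + equilibrium reduce to Σ zᵢ(Kᵢ−1)/(1+ψ₁(Kᵢ−1)) = 0.
g(0) = ΣzᵢKᵢ − 1 = 0.802 and g(1) = 1 − Σzᵢ/Kᵢ = -0.678, so a root lies in (0, 1).
Newton–Raphson from ψ₁ = 0.5:
  ψ₁ = 0.500: g = 0.0768, g' = -1.012 → ψ₁ = 0.576
  ψ₁ = 0.576: g = -0.0007, g' = -1.038 → ψ₁ = 0.575
Converged at ψ₁ = 0.575.
Drum-1 compositions:
  isopentane: x = 0.162, y = 0.569
  methanol: x = 0.186, y = 0.255
  n-octane: x = 0.652, y = 0.176
Drum-2 feed = drum-1 vapor: z₂ = (0.5688, 0.2553, 0.1759).
Drum 2:
Newton iteration, ψ₂⁰ = 0.69:
  ψ₂ = 0.690: g = 0.0717, g' = -0.887 → ψ₂ = 0.771
  ψ₂ = 0.771: g = -0.0071, g' = -1.080 → ψ₂ = 0.764
Converged at ψ₂ = 0.764.
  isopentane: x = 0.273, y = 0.660
  methanol: x = 0.265, y = 0.252
  n-octane: x = 0.462, y = 0.088

x_methanol (drum 2) = 0.265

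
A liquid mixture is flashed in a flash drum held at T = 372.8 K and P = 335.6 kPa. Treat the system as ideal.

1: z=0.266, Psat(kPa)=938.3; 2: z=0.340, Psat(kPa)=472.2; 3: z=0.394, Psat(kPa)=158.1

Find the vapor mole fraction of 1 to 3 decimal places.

Raoult's law: Kᵢ = Pᵢˢᵃᵗ/P = Pᵢˢᵃᵗ/335.6.
  K_1 = 938.3/335.6 = 2.79589, K_2 = 472.2/335.6 = 1.40703, K_3 = 158.1/335.6 = 0.47110
Rachford–Rice: g(ψ) = Σ zᵢ(Kᵢ−1)/(1+ψ(Kᵢ−1)) = 0.
g(0) = ΣzᵢKᵢ − 1 = 0.408 and g(1) = 1 − Σzᵢ/Kᵢ = -0.173, so a root lies in (0, 1).
Iterate (Newton) starting at ψ = 0.5:
  ψ = 0.500: g = 0.0834, g' = -0.481 → ψ = 0.673
  ψ = 0.673: g = 0.0012, g' = -0.476 → ψ = 0.676
Converged at ψ = 0.676.
Compositions from xᵢ = zᵢ/(1+ψ(Kᵢ−1)), yᵢ = Kᵢxᵢ:
  1: x = 0.120, y = 0.336
  2: x = 0.267, y = 0.375
  3: x = 0.613, y = 0.289

y_1 = 0.336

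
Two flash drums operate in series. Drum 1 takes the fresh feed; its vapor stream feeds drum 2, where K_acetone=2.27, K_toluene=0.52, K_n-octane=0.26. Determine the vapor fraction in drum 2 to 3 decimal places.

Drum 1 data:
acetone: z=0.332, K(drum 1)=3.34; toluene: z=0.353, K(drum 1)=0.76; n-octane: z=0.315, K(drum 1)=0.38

V/F (drum 2) = 0.532

Drum 1:
Rachford–Rice: g(ψ₁) = Σ zᵢ(Kᵢ−1)/(1+ψ₁(Kᵢ−1)) = 0.
Check two-phase: ΣzᵢKᵢ = 1.497 > 1 and Σzᵢ/Kᵢ = 1.393 > 1, so g(0) = 0.497 > 0 and g(1) = -0.393 < 0.
Iterate (Newton) starting at ψ₁ = 0.41:
  ψ₁ = 0.410: g = 0.0407, g' = -0.716 → ψ₁ = 0.467
  ψ₁ = 0.467: g = 0.0011, g' = -0.681 → ψ₁ = 0.468
Converged at ψ₁ = 0.468.
Drum-1 compositions:
  acetone: x = 0.158, y = 0.529
  toluene: x = 0.398, y = 0.302
  n-octane: x = 0.444, y = 0.169
Drum-2 feed = drum-1 vapor: z₂ = (0.5291, 0.3023, 0.1687).
Drum 2:
Rachford–Rice: g(ψ₂) = Σ zᵢ(Kᵢ−1)/(1+ψ₂(Kᵢ−1)) = 0.
g(0) = ΣzᵢKᵢ − 1 = 0.402 and g(1) = 1 − Σzᵢ/Kᵢ = -0.463, so a root lies in (0, 1).
Iterate (Newton) starting at ψ₂ = 0.55:
  ψ₂ = 0.550: g = -0.0120, g' = -0.687 → ψ₂ = 0.532
Converged at ψ₂ = 0.532.
  acetone: x = 0.316, y = 0.717
  toluene: x = 0.406, y = 0.211
  n-octane: x = 0.278, y = 0.072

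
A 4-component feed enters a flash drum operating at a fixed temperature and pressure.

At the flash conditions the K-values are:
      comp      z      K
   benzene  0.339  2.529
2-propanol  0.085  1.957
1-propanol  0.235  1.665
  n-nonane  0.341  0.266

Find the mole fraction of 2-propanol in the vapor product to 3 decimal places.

y_2-propanol = 0.107

Rachford–Rice: g(V/F) = Σ zᵢ(Kᵢ−1)/(1+V/F(Kᵢ−1)) = 0.
Feasibility: ΣzᵢKᵢ = 1.506, Σzᵢ/Kᵢ = 1.601 — both > 1, two phases present.
Newton iteration, V/F⁰ = 0.49:
  V/F = 0.490: g = 0.0787, g' = -0.802 → V/F = 0.588
  V/F = 0.588: g = -0.0031, g' = -0.874 → V/F = 0.585
Converged at V/F = 0.585.
Compositions from xᵢ = zᵢ/(1+V/F(Kᵢ−1)), yᵢ = Kᵢxᵢ:
  benzene: x = 0.179, y = 0.453
  2-propanol: x = 0.055, y = 0.107
  1-propanol: x = 0.169, y = 0.282
  n-nonane: x = 0.597, y = 0.159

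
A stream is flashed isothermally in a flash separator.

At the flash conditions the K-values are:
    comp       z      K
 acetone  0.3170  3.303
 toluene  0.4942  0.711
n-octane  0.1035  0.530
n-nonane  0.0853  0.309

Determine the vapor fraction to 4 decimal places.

Iterate (Newton) starting at ψ = 0.5:
  ψ = 0.5000: g = 0.01873, g' = -0.5538 → ψ = 0.5338
  ψ = 0.5338: g = 0.00026, g' = -0.5390 → ψ = 0.5343
Converged at ψ = 0.5343.

ψ = 0.5343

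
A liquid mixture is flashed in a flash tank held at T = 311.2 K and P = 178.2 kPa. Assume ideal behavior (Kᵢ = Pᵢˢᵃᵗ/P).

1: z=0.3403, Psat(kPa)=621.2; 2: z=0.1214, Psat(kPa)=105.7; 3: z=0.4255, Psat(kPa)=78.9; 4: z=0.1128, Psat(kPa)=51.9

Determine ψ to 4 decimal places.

ψ = 0.3435

Raoult's law: Kᵢ = Pᵢˢᵃᵗ/P = Pᵢˢᵃᵗ/178.2.
  K_1 = 621.2/178.2 = 3.485971, K_2 = 105.7/178.2 = 0.593154, K_3 = 78.9/178.2 = 0.442761, K_4 = 51.9/178.2 = 0.291246
Rachford–Rice: g(ψ) = Σ zᵢ(Kᵢ−1)/(1+ψ(Kᵢ−1)) = 0.
Check two-phase: ΣzᵢKᵢ = 1.4795 > 1 and Σzᵢ/Kᵢ = 1.6506 > 1, so g(0) = 0.4795 > 0 and g(1) = -0.6506 < 0.
Iterate (Newton) starting at ψ = 0.5:
  ψ = 0.5000: g = -0.13735, g' = -0.8395 → ψ = 0.3364
  ψ = 0.3364: g = 0.00670, g' = -0.9485 → ψ = 0.3435
Converged at ψ = 0.3435.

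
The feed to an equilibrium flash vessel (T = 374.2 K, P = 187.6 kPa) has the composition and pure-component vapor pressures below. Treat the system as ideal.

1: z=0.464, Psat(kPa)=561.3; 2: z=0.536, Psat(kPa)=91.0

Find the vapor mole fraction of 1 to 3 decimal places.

y_1 = 0.615

Raoult's law: Kᵢ = Pᵢˢᵃᵗ/P = Pᵢˢᵃᵗ/187.6.
  K_1 = 561.3/187.6 = 2.99200, K_2 = 91.0/187.6 = 0.48507
Let β = V/F and solve Σ zᵢ(Kᵢ−1)/(1+β(Kᵢ−1)) = 0.
g(0) = ΣzᵢKᵢ − 1 = 0.648 and g(1) = 1 − Σzᵢ/Kᵢ = -0.260, so a root lies in (0, 1).
Binary case is linear: z₁(K₁−1)(1+β(K₂−1)) + z₂(K₂−1)(1+β(K₁−1)) = 0
⇒ β = [z₁(K₁−1)+z₂(K₂−1)] / [−(K₁−1)(K₂−1)] = 0.6483/1.0257 = 0.632
Compositions from xᵢ = zᵢ/(1+β(Kᵢ−1)), yᵢ = Kᵢxᵢ:
  1: x = 0.205, y = 0.615
  2: x = 0.795, y = 0.385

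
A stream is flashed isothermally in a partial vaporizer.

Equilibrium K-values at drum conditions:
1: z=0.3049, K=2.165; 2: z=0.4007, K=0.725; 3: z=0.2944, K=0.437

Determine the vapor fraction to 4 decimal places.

Material balance + equilibrium reduce to Σ zᵢ(Kᵢ−1)/(1+ψ(Kᵢ−1)) = 0.
Feasibility: ΣzᵢKᵢ = 1.0793, Σzᵢ/Kᵢ = 1.3672 — both > 1, two phases present.
Newton iteration, ψ⁰ = 0.45:
  ψ = 0.4500: g = -0.11470, g' = -0.3850 → ψ = 0.1520
  ψ = 0.1520: g = 0.00549, g' = -0.4433 → ψ = 0.1644
  ψ = 0.1644: g = 0.00003, g' = -0.4380 → ψ = 0.1645
Converged at ψ = 0.1645.

ψ = 0.1645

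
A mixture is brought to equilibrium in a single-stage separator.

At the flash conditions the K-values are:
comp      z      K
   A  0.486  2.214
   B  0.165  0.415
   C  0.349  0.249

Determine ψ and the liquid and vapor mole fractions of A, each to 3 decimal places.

Let ψ = V/F and solve Σ zᵢ(Kᵢ−1)/(1+ψ(Kᵢ−1)) = 0.
Check two-phase: ΣzᵢKᵢ = 1.231 > 1 and Σzᵢ/Kᵢ = 2.019 > 1, so g(0) = 0.231 > 0 and g(1) = -1.019 < 0.
Newton iteration, ψ⁰ = 0.38:
  ψ = 0.380: g = -0.0871, g' = -0.814 → ψ = 0.273
  ψ = 0.273: g = -0.0014, g' = -0.795 → ψ = 0.271
Converged at ψ = 0.271.
Compositions from xᵢ = zᵢ/(1+ψ(Kᵢ−1)), yᵢ = Kᵢxᵢ:
  A: x = 0.366, y = 0.809
  B: x = 0.196, y = 0.081
  C: x = 0.438, y = 0.109

ψ = 0.271, x_A = 0.366, y_A = 0.809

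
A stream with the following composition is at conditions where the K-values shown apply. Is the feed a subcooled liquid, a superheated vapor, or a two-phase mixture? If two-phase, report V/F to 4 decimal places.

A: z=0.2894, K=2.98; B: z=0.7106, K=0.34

ΣzᵢKᵢ = 1.1040; Σzᵢ/Kᵢ = 2.1871.
Both exceed 1, so a two-phase solution exists.
Iterate (Newton) starting at ψ = 0.5:
  ψ = 0.5000: g = -0.41205, g' = -0.9760 → ψ = 0.0778
  ψ = 0.0778: g = 0.00210, g' = -1.1957 → ψ = 0.0796
Converged at ψ = 0.0796.

two-phase, V/F = 0.0796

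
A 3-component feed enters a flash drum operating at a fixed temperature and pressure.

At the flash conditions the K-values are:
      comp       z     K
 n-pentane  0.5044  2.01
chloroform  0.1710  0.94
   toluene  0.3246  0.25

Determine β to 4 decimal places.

Let β = V/F and solve Σ zᵢ(Kᵢ−1)/(1+β(Kᵢ−1)) = 0.
Feasibility: ΣzᵢKᵢ = 1.2557, Σzᵢ/Kᵢ = 1.7313 — both > 1, two phases present.
Iterate (Newton) starting at β = 0.6:
  β = 0.6000: g = -0.13607, g' = -0.8038 → β = 0.4307
  β = 0.4307: g = -0.01514, g' = -0.6489 → β = 0.4074
  β = 0.4074: g = -0.00014, g' = -0.6375 → β = 0.4072
Converged at β = 0.4072.

β = 0.4072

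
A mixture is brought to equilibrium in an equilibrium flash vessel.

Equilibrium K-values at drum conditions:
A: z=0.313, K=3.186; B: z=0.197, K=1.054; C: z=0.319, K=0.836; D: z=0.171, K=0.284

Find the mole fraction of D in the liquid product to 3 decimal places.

x_D = 0.324

Rachford–Rice: g(ψ) = Σ zᵢ(Kᵢ−1)/(1+ψ(Kᵢ−1)) = 0.
Feasibility: ΣzᵢKᵢ = 1.520, Σzᵢ/Kᵢ = 1.269 — both > 1, two phases present.
Newton–Raphson from ψ = 0.36:
  ψ = 0.360: g = 0.1728, g' = -0.638 → ψ = 0.631
  ψ = 0.631: g = 0.0162, g' = -0.567 → ψ = 0.659
Converged at ψ = 0.659.
Compositions from xᵢ = zᵢ/(1+ψ(Kᵢ−1)), yᵢ = Kᵢxᵢ:
  A: x = 0.128, y = 0.409
  B: x = 0.190, y = 0.201
  C: x = 0.358, y = 0.299
  D: x = 0.324, y = 0.092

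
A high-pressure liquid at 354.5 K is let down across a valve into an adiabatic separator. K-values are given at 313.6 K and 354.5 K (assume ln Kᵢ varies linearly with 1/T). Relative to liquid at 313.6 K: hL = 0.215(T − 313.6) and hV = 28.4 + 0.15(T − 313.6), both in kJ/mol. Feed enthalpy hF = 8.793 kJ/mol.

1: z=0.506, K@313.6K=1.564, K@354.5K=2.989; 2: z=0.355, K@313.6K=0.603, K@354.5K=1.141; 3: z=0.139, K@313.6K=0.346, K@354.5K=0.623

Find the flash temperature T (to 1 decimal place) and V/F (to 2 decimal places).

Adiabatic flash: solve Rachford–Rice at each trial T, then check hF = ψ·hV(T) + (1−ψ)·hL(T).
  T = 313.6 K: K = (1.564, 0.603, 0.346), RR gives ψ = 0.196, H_out = 5.554 kJ/mol
  T = 354.5 K: K = (2.989, 1.141, 0.623), RR gives ψ = 1.000, H_out = 34.535 kJ/mol
  T = 334.1 K: K = (2.207, 0.846, 0.473), RR gives ψ = 1.000, H_out = 31.475 kJ/mol
  T = 323.9 K: K = (1.870, 0.719, 0.407), RR gives ψ = 0.725, H_out = 22.311 kJ/mol
  T = 318.8 K: K = (1.714, 0.660, 0.376), RR gives ψ = 0.483, H_out = 14.673 kJ/mol
  T = 316.2 K: K = (1.638, 0.631, 0.361), RR gives ψ = 0.347, H_out = 10.345 kJ/mol
  T = 314.9 K: K = (1.601, 0.617, 0.353), RR gives ψ = 0.273, H_out = 8.019 kJ/mol
Linear interpolation between T = 314.9 (H_out = 8.019) and T = 316.2 (H_out = 10.345) on hF = 8.793 gives T ≈ 315.3 K, at which ψ = 0.30.

T = 315.3 K, V/F = 0.30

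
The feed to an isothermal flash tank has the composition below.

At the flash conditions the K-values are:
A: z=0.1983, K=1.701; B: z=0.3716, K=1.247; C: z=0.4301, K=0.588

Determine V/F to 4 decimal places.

V/F = 0.2896

Rachford–Rice: g(V/F) = Σ zᵢ(Kᵢ−1)/(1+V/F(Kᵢ−1)) = 0.
Feasibility: ΣzᵢKᵢ = 1.0536, Σzᵢ/Kᵢ = 1.1460 — both > 1, two phases present.
Newton–Raphson from V/F = 0.5:
  V/F = 0.5000: g = -0.03855, g' = -0.1872 → V/F = 0.2941
  V/F = 0.2941: g = -0.00081, g' = -0.1812 → V/F = 0.2896
Converged at V/F = 0.2896.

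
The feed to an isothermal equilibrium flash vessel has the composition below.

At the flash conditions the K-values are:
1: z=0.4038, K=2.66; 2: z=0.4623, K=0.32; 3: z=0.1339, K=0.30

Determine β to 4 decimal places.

β = 0.2308

Material balance + equilibrium reduce to Σ zᵢ(Kᵢ−1)/(1+β(Kᵢ−1)) = 0.
g(0) = ΣzᵢKᵢ − 1 = 0.2622 and g(1) = 1 − Σzᵢ/Kᵢ = -1.0428, so a root lies in (0, 1).
Newton iteration, β⁰ = 0.5:
  β = 0.5000: g = -0.25422, g' = -0.9783 → β = 0.2401
  β = 0.2401: g = -0.00913, g' = -0.9690 → β = 0.2307
  β = 0.2307: g = 0.00003, g' = -0.9758 → β = 0.2308
Converged at β = 0.2308.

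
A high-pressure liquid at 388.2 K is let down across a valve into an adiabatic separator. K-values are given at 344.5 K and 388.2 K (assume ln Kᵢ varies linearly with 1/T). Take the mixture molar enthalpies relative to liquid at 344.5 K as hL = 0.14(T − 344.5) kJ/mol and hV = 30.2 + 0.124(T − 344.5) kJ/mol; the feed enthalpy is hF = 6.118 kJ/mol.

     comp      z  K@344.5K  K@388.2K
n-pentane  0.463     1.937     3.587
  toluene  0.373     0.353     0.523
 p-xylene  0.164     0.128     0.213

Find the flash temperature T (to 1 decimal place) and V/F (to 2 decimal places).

T = 350.0 K, V/F = 0.18

Adiabatic flash: solve Rachford–Rice at each trial T, then check hF = ψ·hV(T) + (1−ψ)·hL(T).
  T = 344.5 K: K = (1.937, 0.353, 0.128), RR gives ψ = 0.073, H_out = 2.206 kJ/mol
  T = 388.2 K: K = (3.587, 0.523, 0.213), RR gives ψ = 0.576, H_out = 23.099 kJ/mol
  T = 366.4 K: K = (2.687, 0.435, 0.168), RR gives ψ = 0.389, H_out = 14.663 kJ/mol
  T = 355.4 K: K = (2.291, 0.393, 0.147), RR gives ψ = 0.259, H_out = 9.293 kJ/mol
  T = 349.9 K: K = (2.108, 0.373, 0.137), RR gives ψ = 0.175, H_out = 6.028 kJ/mol
  T = 352.6 K: K = (2.197, 0.382, 0.142), RR gives ψ = 0.218, H_out = 7.695 kJ/mol
  T = 351.2 K: K = (2.150, 0.377, 0.140), RR gives ψ = 0.196, H_out = 6.847 kJ/mol
Linear interpolation between T = 349.9 (H_out = 6.028) and T = 351.2 (H_out = 6.847) on hF = 6.118 gives T ≈ 350.0 K, at which ψ = 0.18.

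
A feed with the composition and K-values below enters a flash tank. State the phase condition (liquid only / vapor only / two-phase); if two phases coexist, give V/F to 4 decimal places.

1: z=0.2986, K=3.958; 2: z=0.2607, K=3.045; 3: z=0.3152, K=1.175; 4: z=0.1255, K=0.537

ΣzᵢKᵢ = 2.4134; Σzᵢ/Kᵢ = 0.6630.
Since Σzᵢ/Kᵢ < 1 the mixture is above its dew point — single vapor phase.

vapor only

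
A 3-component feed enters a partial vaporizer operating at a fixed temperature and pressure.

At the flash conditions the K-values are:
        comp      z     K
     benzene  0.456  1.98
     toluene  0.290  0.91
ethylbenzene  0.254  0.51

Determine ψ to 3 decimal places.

Rachford–Rice: g(ψ) = Σ zᵢ(Kᵢ−1)/(1+ψ(Kᵢ−1)) = 0.
Check two-phase: ΣzᵢKᵢ = 1.296 > 1 and Σzᵢ/Kᵢ = 1.047 > 1, so g(0) = 0.296 > 0 and g(1) = -0.047 < 0.
Iterate (Newton) starting at ψ = 0.33:
  ψ = 0.330: g = 0.1623, g' = -0.339 → ψ = 0.808
  ψ = 0.808: g = 0.0151, g' = -0.306 → ψ = 0.858
  ψ = 0.858: g = -0.0002, g' = -0.313 → ψ = 0.857
Converged at ψ = 0.857.

ψ = 0.857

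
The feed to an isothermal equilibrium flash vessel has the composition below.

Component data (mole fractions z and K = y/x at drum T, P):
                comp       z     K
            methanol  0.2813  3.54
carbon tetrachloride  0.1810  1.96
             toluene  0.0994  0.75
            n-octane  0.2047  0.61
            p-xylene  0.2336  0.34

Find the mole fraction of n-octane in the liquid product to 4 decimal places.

Rachford–Rice: g(V/F) = Σ zᵢ(Kᵢ−1)/(1+V/F(Kᵢ−1)) = 0.
g(0) = ΣzᵢKᵢ − 1 = 0.6294 and g(1) = 1 − Σzᵢ/Kᵢ = -0.3270, so a root lies in (0, 1).
Newton iteration, V/F⁰ = 0.5:
  V/F = 0.5000: g = 0.07448, g' = -0.7112 → V/F = 0.6047
  V/F = 0.6047: g = 0.00135, g' = -0.6927 → V/F = 0.6067
Converged at V/F = 0.6067.
Compositions from xᵢ = zᵢ/(1+V/F(Kᵢ−1)), yᵢ = Kᵢxᵢ:
  methanol: x = 0.1107, y = 0.3919
  carbon tetrachloride: x = 0.1144, y = 0.2242
  toluene: x = 0.1172, y = 0.0879
  n-octane: x = 0.2681, y = 0.1636
  p-xylene: x = 0.3896, y = 0.1325

x_n-octane = 0.2681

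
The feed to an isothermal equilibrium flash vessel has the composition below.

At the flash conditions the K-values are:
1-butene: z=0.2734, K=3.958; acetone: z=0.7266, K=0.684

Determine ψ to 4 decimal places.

Rachford–Rice: g(ψ) = Σ zᵢ(Kᵢ−1)/(1+ψ(Kᵢ−1)) = 0.
Feasibility: ΣzᵢKᵢ = 1.5791, Σzᵢ/Kᵢ = 1.1314 — both > 1, two phases present.
Newton–Raphson from ψ = 0.5:
  ψ = 0.5000: g = 0.05354, g' = -0.4916 → ψ = 0.6089
  ψ = 0.6089: g = 0.00440, g' = -0.4161 → ψ = 0.6195
  ψ = 0.6195: g = 0.00003, g' = -0.4104 → ψ = 0.6196
Converged at ψ = 0.6196.

ψ = 0.6196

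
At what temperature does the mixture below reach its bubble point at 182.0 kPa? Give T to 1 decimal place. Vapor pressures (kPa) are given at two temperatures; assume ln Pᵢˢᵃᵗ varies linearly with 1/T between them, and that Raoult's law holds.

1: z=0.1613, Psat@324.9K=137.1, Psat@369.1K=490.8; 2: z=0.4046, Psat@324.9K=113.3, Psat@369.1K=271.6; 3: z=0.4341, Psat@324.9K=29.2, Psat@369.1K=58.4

T = 361.0 K

Bubble-point temperature: ΣzᵢPᵢˢᵃᵗ(T) = P. Interpolate ln Pᵢˢᵃᵗ = aᵢ + bᵢ/T.
  T = 324.9 K: ΣzᵢPᵢˢᵃᵗ = 80.63 kPa
  T = 369.1 K: ΣzᵢPᵢˢᵃᵗ = 214.41 kPa
  T = 347.0 K: ΣzᵢPᵢˢᵃᵗ = 134.88 kPa
  T = 358.1 K: ΣzᵢPᵢˢᵃᵗ = 171.24 kPa
  T = 363.6 K: ΣzᵢPᵢˢᵃᵗ = 191.88 kPa
  T = 360.9 K: ΣzᵢPᵢˢᵃᵗ = 181.52 kPa
Interpolating between 360.9 K and 363.6 K gives T ≈ 361.0 K.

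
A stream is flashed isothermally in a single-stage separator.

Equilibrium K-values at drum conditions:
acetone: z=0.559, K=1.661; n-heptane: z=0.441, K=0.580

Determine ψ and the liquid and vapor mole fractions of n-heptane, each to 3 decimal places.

Binary case is linear: z₁(K₁−1)(1+ψ(K₂−1)) + z₂(K₂−1)(1+ψ(K₁−1)) = 0
⇒ ψ = [z₁(K₁−1)+z₂(K₂−1)] / [−(K₁−1)(K₂−1)] = 0.1843/0.2776 = 0.664
Compositions from xᵢ = zᵢ/(1+ψ(Kᵢ−1)), yᵢ = Kᵢxᵢ:
  acetone: x = 0.389, y = 0.645
  n-heptane: x = 0.611, y = 0.355

ψ = 0.664, x_n-heptane = 0.611, y_n-heptane = 0.355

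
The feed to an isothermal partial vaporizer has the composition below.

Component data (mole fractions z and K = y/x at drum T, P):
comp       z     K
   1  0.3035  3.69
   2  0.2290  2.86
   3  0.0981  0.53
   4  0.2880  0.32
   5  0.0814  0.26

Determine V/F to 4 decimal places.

Rachford–Rice: g(V/F) = Σ zᵢ(Kᵢ−1)/(1+V/F(Kᵢ−1)) = 0.
g(0) = ΣzᵢKᵢ − 1 = 0.9402 and g(1) = 1 − Σzᵢ/Kᵢ = -0.5605, so a root lies in (0, 1).
Newton iteration, V/F⁰ = 0.4:
  V/F = 0.4000: g = 0.22614, g' = -1.1441 → V/F = 0.5977
  V/F = 0.5977: g = 0.01275, g' = -1.0638 → V/F = 0.6096
Converged at V/F = 0.6096.

V/F = 0.6096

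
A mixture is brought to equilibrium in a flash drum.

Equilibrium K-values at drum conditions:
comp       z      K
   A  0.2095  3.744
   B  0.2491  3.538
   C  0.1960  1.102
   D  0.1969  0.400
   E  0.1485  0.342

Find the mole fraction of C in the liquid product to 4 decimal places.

Newton–Raphson from ψ = 0.5:
  ψ = 0.5000: g = 0.22562, g' = -0.8813 → ψ = 0.7560
  ψ = 0.7560: g = 0.01151, g' = -0.8490 → ψ = 0.7695
Converged at ψ = 0.7695.
Compositions from xᵢ = zᵢ/(1+ψ(Kᵢ−1)), yᵢ = Kᵢxᵢ:
  A: x = 0.0673, y = 0.2521
  B: x = 0.0844, y = 0.2985
  C: x = 0.1817, y = 0.2003
  D: x = 0.3658, y = 0.1463
  E: x = 0.3008, y = 0.1029

x_C = 0.1817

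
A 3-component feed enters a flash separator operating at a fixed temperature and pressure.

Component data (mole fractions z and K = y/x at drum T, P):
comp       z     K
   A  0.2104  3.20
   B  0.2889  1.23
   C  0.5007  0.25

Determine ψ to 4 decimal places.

ψ = 0.1386

Rachford–Rice: g(ψ) = Σ zᵢ(Kᵢ−1)/(1+ψ(Kᵢ−1)) = 0.
g(0) = ΣzᵢKᵢ − 1 = 0.1538 and g(1) = 1 − Σzᵢ/Kᵢ = -1.3034, so a root lies in (0, 1).
Iterate (Newton) starting at ψ = 0.6:
  ψ = 0.6000: g = -0.42487, g' = -1.1321 → ψ = 0.2247
  ψ = 0.2247: g = -0.07869, g' = -0.8772 → ψ = 0.1350
  ψ = 0.1350: g = 0.00351, g' = -0.9684 → ψ = 0.1386
Converged at ψ = 0.1386.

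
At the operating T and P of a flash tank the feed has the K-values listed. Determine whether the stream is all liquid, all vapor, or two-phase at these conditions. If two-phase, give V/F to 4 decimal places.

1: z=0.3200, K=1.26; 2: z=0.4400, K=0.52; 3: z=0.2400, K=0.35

ΣzᵢKᵢ = 0.7160; Σzᵢ/Kᵢ = 1.7858.
Since ΣzᵢKᵢ < 1 the mixture is below its bubble point — single liquid phase.

all liquid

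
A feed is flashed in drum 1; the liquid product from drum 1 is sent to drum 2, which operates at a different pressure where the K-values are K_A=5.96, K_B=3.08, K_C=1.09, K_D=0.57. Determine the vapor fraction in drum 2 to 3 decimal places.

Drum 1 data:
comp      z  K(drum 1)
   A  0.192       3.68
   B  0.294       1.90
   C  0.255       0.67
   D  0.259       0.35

V/F (drum 2) = 0.745

Drum 1:
Rachford–Rice: g(ψ₁) = Σ zᵢ(Kᵢ−1)/(1+ψ₁(Kᵢ−1)) = 0.
g(0) = ΣzᵢKᵢ − 1 = 0.527 and g(1) = 1 − Σzᵢ/Kᵢ = -0.328, so a root lies in (0, 1).
Newton–Raphson from ψ₁ = 0.69:
  ψ₁ = 0.690: g = -0.0704, g' = -0.667 → ψ₁ = 0.584
  ψ₁ = 0.584: g = -0.0018, g' = -0.639 → ψ₁ = 0.582
Converged at ψ₁ = 0.582.
Drum-1 compositions:
  A: x = 0.075, y = 0.276
  B: x = 0.193, y = 0.367
  C: x = 0.316, y = 0.211
  D: x = 0.416, y = 0.146
Drum-2 feed = drum-1 liquid: z₂ = (0.0750, 0.1930, 0.3156, 0.4164).
Drum 2:
Newton–Raphson from ψ₂ = 0.59:
  ψ₂ = 0.590: g = 0.0621, g' = -0.429 → ψ₂ = 0.735
  ψ₂ = 0.735: g = 0.0038, g' = -0.383 → ψ₂ = 0.745
Converged at ψ₂ = 0.745.
  A: x = 0.016, y = 0.095
  B: x = 0.076, y = 0.233
  C: x = 0.296, y = 0.322
  D: x = 0.613, y = 0.349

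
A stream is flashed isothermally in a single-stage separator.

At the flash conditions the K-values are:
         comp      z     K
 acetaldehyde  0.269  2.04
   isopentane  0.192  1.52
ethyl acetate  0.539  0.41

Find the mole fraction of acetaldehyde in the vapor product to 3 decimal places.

Let ψ = V/F and solve Σ zᵢ(Kᵢ−1)/(1+ψ(Kᵢ−1)) = 0.
Check two-phase: ΣzᵢKᵢ = 1.062 > 1 and Σzᵢ/Kᵢ = 1.573 > 1, so g(0) = 0.062 > 0 and g(1) = -0.573 < 0.
Newton iteration, ψ⁰ = 0.5:
  ψ = 0.500: g = -0.1878, g' = -0.536 → ψ = 0.150
  ψ = 0.150: g = -0.0141, g' = -0.488 → ψ = 0.121
Converged at ψ = 0.121.
Compositions from xᵢ = zᵢ/(1+ψ(Kᵢ−1)), yᵢ = Kᵢxᵢ:
  acetaldehyde: x = 0.239, y = 0.487
  isopentane: x = 0.181, y = 0.275
  ethyl acetate: x = 0.580, y = 0.238

y_acetaldehyde = 0.487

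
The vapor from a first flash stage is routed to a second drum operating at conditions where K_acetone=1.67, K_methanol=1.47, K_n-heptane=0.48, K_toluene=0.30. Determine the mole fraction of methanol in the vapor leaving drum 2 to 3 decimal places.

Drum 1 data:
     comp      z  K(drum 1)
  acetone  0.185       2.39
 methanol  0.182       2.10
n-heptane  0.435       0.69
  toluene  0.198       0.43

Drum 1:
Newton iteration, ψ₁⁰ = 0.5:
  ψ₁ = 0.500: g = -0.0366, g' = -0.400 → ψ₁ = 0.409
  ψ₁ = 0.409: g = 0.0005, g' = -0.414 → ψ₁ = 0.410
Converged at ψ₁ = 0.410.
Drum-1 compositions:
  acetone: x = 0.118, y = 0.282
  methanol: x = 0.125, y = 0.263
  n-heptane: x = 0.498, y = 0.344
  toluene: x = 0.258, y = 0.111
Drum-2 feed = drum-1 vapor: z₂ = (0.2816, 0.2634, 0.3439, 0.1111).
Drum 2:
Newton iteration, ψ₂⁰ = 0.5:
  ψ₂ = 0.500: g = -0.1197, g' = -0.408 → ψ₂ = 0.206
  ψ₂ = 0.206: g = -0.0126, g' = -0.337 → ψ₂ = 0.169
Converged at ψ₂ = 0.169.
  acetone: x = 0.253, y = 0.423
  methanol: x = 0.244, y = 0.359
  n-heptane: x = 0.377, y = 0.181
  toluene: x = 0.126, y = 0.038

y_methanol (drum 2) = 0.359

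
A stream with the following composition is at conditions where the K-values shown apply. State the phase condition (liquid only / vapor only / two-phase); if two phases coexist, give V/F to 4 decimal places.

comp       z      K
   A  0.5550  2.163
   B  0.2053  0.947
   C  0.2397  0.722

ΣzᵢKᵢ = 1.5679; Σzᵢ/Kᵢ = 0.8054.
Since Σzᵢ/Kᵢ < 1 the mixture is above its dew point — single vapor phase.

vapor only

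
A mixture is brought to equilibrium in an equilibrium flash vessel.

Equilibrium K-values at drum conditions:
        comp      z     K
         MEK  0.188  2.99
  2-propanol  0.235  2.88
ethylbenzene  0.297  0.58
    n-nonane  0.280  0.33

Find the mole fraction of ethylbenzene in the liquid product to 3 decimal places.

x_ethylbenzene = 0.370

Rachford–Rice: g(V/F) = Σ zᵢ(Kᵢ−1)/(1+V/F(Kᵢ−1)) = 0.
Feasibility: ΣzᵢKᵢ = 1.504, Σzᵢ/Kᵢ = 1.505 — both > 1, two phases present.
Newton–Raphson from V/F = 0.45:
  V/F = 0.450: g = 0.0143, g' = -0.788 → V/F = 0.468
Converged at V/F = 0.468.
Compositions from xᵢ = zᵢ/(1+V/F(Kᵢ−1)), yᵢ = Kᵢxᵢ:
  MEK: x = 0.097, y = 0.291
  2-propanol: x = 0.125, y = 0.360
  ethylbenzene: x = 0.370, y = 0.214
  n-nonane: x = 0.408, y = 0.135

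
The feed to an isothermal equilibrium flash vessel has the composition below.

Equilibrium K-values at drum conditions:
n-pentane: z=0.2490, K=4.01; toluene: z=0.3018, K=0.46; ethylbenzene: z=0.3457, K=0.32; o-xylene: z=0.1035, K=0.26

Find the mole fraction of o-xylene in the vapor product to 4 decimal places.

y_o-xylene = 0.0301

Rachford–Rice: g(V/F) = Σ zᵢ(Kᵢ−1)/(1+V/F(Kᵢ−1)) = 0.
Check two-phase: ΣzᵢKᵢ = 1.2749 > 1 and Σzᵢ/Kᵢ = 2.1966 > 1, so g(0) = 0.2749 > 0 and g(1) = -1.1966 < 0.
Newton–Raphson from V/F = 0.5:
  V/F = 0.5000: g = -0.40180, g' = -1.0344 → V/F = 0.1116
  V/F = 0.1116: g = 0.04979, g' = -1.6184 → V/F = 0.1423
  V/F = 0.1423: g = 0.00228, g' = -1.4757 → V/F = 0.1439
Converged at V/F = 0.1439.
Compositions from xᵢ = zᵢ/(1+V/F(Kᵢ−1)), yᵢ = Kᵢxᵢ:
  n-pentane: x = 0.1738, y = 0.6967
  toluene: x = 0.3272, y = 0.1505
  ethylbenzene: x = 0.3832, y = 0.1226
  o-xylene: x = 0.1158, y = 0.0301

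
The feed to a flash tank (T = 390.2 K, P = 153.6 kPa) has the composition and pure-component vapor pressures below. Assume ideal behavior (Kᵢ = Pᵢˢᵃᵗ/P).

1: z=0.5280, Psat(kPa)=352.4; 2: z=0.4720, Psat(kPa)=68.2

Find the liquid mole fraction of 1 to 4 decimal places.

x_1 = 0.3005

Raoult's law: Kᵢ = Pᵢˢᵃᵗ/P = Pᵢˢᵃᵗ/153.6.
  K_1 = 352.4/153.6 = 2.294271, K_2 = 68.2/153.6 = 0.444010
Rachford–Rice: g(β) = Σ zᵢ(Kᵢ−1)/(1+β(Kᵢ−1)) = 0.
g(0) = ΣzᵢKᵢ − 1 = 0.4209 and g(1) = 1 − Σzᵢ/Kᵢ = -0.2932, so a root lies in (0, 1).
Binary case is linear: z₁(K₁−1)(1+β(K₂−1)) + z₂(K₂−1)(1+β(K₁−1)) = 0
⇒ β = [z₁(K₁−1)+z₂(K₂−1)] / [−(K₁−1)(K₂−1)] = 0.42095/0.71960 = 0.5850
Compositions from xᵢ = zᵢ/(1+β(Kᵢ−1)), yᵢ = Kᵢxᵢ:
  1: x = 0.3005, y = 0.6894
  2: x = 0.6995, y = 0.3106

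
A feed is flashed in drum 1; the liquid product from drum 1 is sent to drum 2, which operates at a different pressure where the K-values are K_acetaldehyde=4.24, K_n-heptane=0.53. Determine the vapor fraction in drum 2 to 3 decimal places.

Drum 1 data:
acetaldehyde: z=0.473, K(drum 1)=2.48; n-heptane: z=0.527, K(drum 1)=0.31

V/F (drum 2) = 0.466

Drum 1:
Material balance + equilibrium reduce to Σ zᵢ(Kᵢ−1)/(1+ψ₁(Kᵢ−1)) = 0.
Feasibility: ΣzᵢKᵢ = 1.336, Σzᵢ/Kᵢ = 1.891 — both > 1, two phases present.
Newton iteration, ψ₁⁰ = 0.5:
  ψ₁ = 0.500: g = -0.1528, g' = -0.927 → ψ₁ = 0.335
  ψ₁ = 0.335: g = -0.0051, g' = -0.887 → ψ₁ = 0.329
Converged at ψ₁ = 0.329.
Drum-1 compositions:
  acetaldehyde: x = 0.318, y = 0.789
  n-heptane: x = 0.682, y = 0.211
Drum-2 feed = drum-1 liquid: z₂ = (0.3180, 0.6820).
Drum 2:
Material balance + equilibrium reduce to Σ zᵢ(Kᵢ−1)/(1+ψ₂(Kᵢ−1)) = 0.
Check two-phase: ΣzᵢKᵢ = 1.710 > 1 and Σzᵢ/Kᵢ = 1.362 > 1, so g(0) = 0.710 > 0 and g(1) = -0.362 < 0.
Binary case is linear: z₁(K₁−1)(1+ψ₂(K₂−1)) + z₂(K₂−1)(1+ψ₂(K₁−1)) = 0
⇒ ψ₂ = [z₁(K₁−1)+z₂(K₂−1)] / [−(K₁−1)(K₂−1)] = 0.7097/1.5228 = 0.466
  acetaldehyde: x = 0.127, y = 0.537
  n-heptane: x = 0.873, y = 0.463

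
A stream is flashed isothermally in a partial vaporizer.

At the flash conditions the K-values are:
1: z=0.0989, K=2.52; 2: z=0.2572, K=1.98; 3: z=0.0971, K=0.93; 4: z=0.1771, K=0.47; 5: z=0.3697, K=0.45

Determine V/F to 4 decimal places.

V/F = 0.1723

Rachford–Rice: g(V/F) = Σ zᵢ(Kᵢ−1)/(1+V/F(Kᵢ−1)) = 0.
g(0) = ΣzᵢKᵢ − 1 = 0.0984 and g(1) = 1 − Σzᵢ/Kᵢ = -0.4719, so a root lies in (0, 1).
Iterate (Newton) starting at V/F = 0.67:
  V/F = 0.6700: g = -0.24803, g' = -0.5467 → V/F = 0.2163
  V/F = 0.2163: g = -0.02260, g' = -0.5056 → V/F = 0.1716
  V/F = 0.1716: g = 0.00034, g' = -0.5218 → V/F = 0.1723
Converged at V/F = 0.1723.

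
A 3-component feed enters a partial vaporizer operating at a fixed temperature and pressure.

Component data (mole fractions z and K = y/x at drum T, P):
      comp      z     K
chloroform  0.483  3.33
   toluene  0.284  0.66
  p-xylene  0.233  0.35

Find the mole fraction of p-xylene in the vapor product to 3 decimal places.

y_p-xylene = 0.155

Rachford–Rice: g(ψ) = Σ zᵢ(Kᵢ−1)/(1+ψ(Kᵢ−1)) = 0.
Check two-phase: ΣzᵢKᵢ = 1.877 > 1 and Σzᵢ/Kᵢ = 1.241 > 1, so g(0) = 0.877 > 0 and g(1) = -0.241 < 0.
Newton iteration, ψ⁰ = 0.45:
  ψ = 0.450: g = 0.2213, g' = -0.867 → ψ = 0.705
  ψ = 0.705: g = 0.0192, g' = -0.768 → ψ = 0.730
Converged at ψ = 0.730.
Compositions from xᵢ = zᵢ/(1+ψ(Kᵢ−1)), yᵢ = Kᵢxᵢ:
  chloroform: x = 0.179, y = 0.595
  toluene: x = 0.378, y = 0.249
  p-xylene: x = 0.443, y = 0.155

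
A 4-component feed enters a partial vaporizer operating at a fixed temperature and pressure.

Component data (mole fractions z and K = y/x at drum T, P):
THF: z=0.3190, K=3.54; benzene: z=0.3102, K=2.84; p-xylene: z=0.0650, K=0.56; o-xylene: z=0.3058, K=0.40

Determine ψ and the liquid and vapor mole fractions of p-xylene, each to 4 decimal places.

Let ψ = V/F and solve Σ zᵢ(Kᵢ−1)/(1+ψ(Kᵢ−1)) = 0.
Feasibility: ΣzᵢKᵢ = 2.1689, Σzᵢ/Kᵢ = 1.0799 — both > 1, two phases present.
Newton–Raphson from ψ = 0.5:
  ψ = 0.5000: g = 0.35544, g' = -0.9296 → ψ = 0.8823
  ψ = 0.8823: g = 0.03091, g' = -0.8792 → ψ = 0.9175
  ψ = 0.9175: g = -0.00054, g' = -0.9111 → ψ = 0.9169
Converged at ψ = 0.9169.
Compositions from xᵢ = zᵢ/(1+ψ(Kᵢ−1)), yᵢ = Kᵢxᵢ:
  THF: x = 0.0958, y = 0.3392
  benzene: x = 0.1154, y = 0.3278
  p-xylene: x = 0.1090, y = 0.0610
  o-xylene: x = 0.6798, y = 0.2719

ψ = 0.9169, x_p-xylene = 0.1090, y_p-xylene = 0.0610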